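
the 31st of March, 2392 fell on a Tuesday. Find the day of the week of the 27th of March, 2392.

Friday

Count forward from the earlier date (March 27, 2392) to the later (March 31, 2392):
Within March 2392: 31 − 27 = 4 days.
4 mod 7 = 4, so 4 days before Tuesday is Friday.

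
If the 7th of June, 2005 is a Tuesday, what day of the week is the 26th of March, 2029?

Monday

From June 7, 2005 to June 7, 2028: 23 years, of which 6 contain a Feb 29 — 17×365 + 6×366 = 8401 days.
June 2028: 30 − 7 = 23 days remain.
Then July (31), August (31), September (30), October (31), November (30), December (31), January (31), February 2029 (28): 31 + 31 + 30 + 31 + 30 + 31 + 31 + 28 = 243 days.
March 1–26, 2029: 26 days.
Residual: 292 days.
Total: 8693 days.
8693 mod 7 = 6, so 6 days after Tuesday is Monday.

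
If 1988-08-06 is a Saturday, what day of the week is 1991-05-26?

Sunday

August 6, 1988 → August 6, 1989: 365 days.
August 6, 1989 → August 6, 1990: 365 days.
August 1990: 31 − 6 = 25 days remain.
Then September (30), October (31), November (30), December (31), January (31), February 1991 (28), March (31), April (30): 30 + 31 + 30 + 31 + 31 + 28 + 31 + 30 = 242 days.
May 1–26, 1991: 26 days.
Residual: 293 days.
Total: 1023 days.
1023 mod 7 = 1, so 1 day after Saturday is Sunday.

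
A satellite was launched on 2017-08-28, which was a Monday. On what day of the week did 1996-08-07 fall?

Wednesday

Count forward from the earlier date (August 7, 1996) to the later (August 28, 2017):
Day-of-year of August 7, 1996: 220.
Day-of-year of August 28, 2017: 240.
1996 has 366 days, so 366 − 220 = 146 days remain in 1996.
Full years 1997–2016: 15 common + 5 leap = 15×365 + 5×366 = 7305 days.
Total: 146 + 7305 + 240 = 7691 days.
7691 mod 7 = 5, so 5 days before Monday is Wednesday.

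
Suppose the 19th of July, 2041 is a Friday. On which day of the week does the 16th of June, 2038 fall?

Wednesday

Count forward from the earlier date (June 16, 2038) to the later (July 19, 2041):
June 16, 2038 → June 16, 2039: 365 days.
June 16, 2039 → June 16, 2040: 366 days (2040 is a leap year).
June 16, 2040 → June 16, 2041: 365 days.
June 2041: 30 − 16 = 14 days remain.
July 1–19, 2041: 19 days.
Residual: 33 days.
Total: 1129 days.
1129 mod 7 = 2, so 2 days before Friday is Wednesday.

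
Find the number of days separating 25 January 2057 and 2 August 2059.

January 25, 2057 → January 25, 2058: 365 days.
January 25, 2058 → January 25, 2059: 365 days.
January 2059: 31 − 25 = 6 days remain.
Then February 2059 (28), March (31), April (30), May (31), June (30), July (31): 28 + 31 + 30 + 31 + 30 + 31 = 181 days.
August 1–2, 2059: 2 days.
Residual: 189 days.
Total: 919 days.

919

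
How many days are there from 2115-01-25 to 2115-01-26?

Within January 2115: 26 − 25 = 1 day.

1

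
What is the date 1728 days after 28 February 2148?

21 November 2152

Count 1728 days after February 28, 2148:
Day-of-year of February 28, 2148: 59.
Day-of-year of November 21, 2152: 326.
2148 has 366 days, so 366 − 59 = 307 days remain in 2148.
Full years: 2149: 365; 2150: 365; 2151: 365. Sum = 1095.
Total: 307 + 1095 + 326 = 1728 days.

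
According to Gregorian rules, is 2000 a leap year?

2000 is a leap year (divisible by 400).

Yes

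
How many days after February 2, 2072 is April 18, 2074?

806

February 2, 2072 → February 2, 2073: 366 days (2072 is a leap year).
February 2, 2073 → February 2, 2074: 365 days.
February 2074: 28 − 2 = 26 days remain (2074 is not a leap year, so February has 28 days).
Then March (31): 31 days.
April 1–18, 2074: 18 days.
Residual: 75 days.
Total: 806 days.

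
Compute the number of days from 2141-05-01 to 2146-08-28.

May 1, 2141 → May 1, 2142: 365 days.
May 1, 2142 → May 1, 2143: 365 days.
May 1, 2143 → May 1, 2144: 366 days (2144 is a leap year).
May 1, 2144 → May 1, 2145: 365 days.
May 1, 2145 → May 1, 2146: 365 days.
May 2146: 31 − 1 = 30 days remain.
Then June (30), July (31): 30 + 31 = 61 days.
August 1–28, 2146: 28 days.
Residual: 119 days.
Total: 1945 days.

1945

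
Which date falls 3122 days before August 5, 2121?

January 17, 2113

Count 3122 days before August 5, 2121:
Day-of-year of January 17, 2113: 17.
Day-of-year of August 5, 2121: 217.
2113 has 365 days, so 365 − 17 = 348 days remain in 2113.
Full years 2114–2120: 5 common + 2 leap = 5×365 + 2×366 = 2557 days.
Total: 348 + 2557 + 217 = 3122 days.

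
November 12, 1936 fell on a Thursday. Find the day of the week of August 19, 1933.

Saturday

Count forward from the earlier date (August 19, 1933) to the later (November 12, 1936):
Day-of-year of August 19, 1933: 231.
Day-of-year of November 12, 1936: 317.
1933 has 365 days, so 365 − 231 = 134 days remain in 1933.
Full years: 1934: 365; 1935: 365. Sum = 730.
Total: 134 + 730 + 317 = 1181 days.
1181 mod 7 = 5, so 5 days before Thursday is Saturday.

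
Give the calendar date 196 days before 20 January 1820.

8 July 1819

Count 196 days before January 20, 1820:
July 1819: 31 − 8 = 23 days remain.
Then August (31), September (30), October (31), November (30), December (31): 31 + 30 + 31 + 30 + 31 = 153 days.
January 1–20, 1820: 20 days.
Total: 23 + 153 + 20 = 196 days.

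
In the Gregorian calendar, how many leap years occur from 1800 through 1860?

15

Years divisible by 4: 1800, 1804, …, 1860 — 16 in all.
Of these, 1800 is divisible by 100 but not 400, so not leap.
Leap years: 16 − 1 = 15.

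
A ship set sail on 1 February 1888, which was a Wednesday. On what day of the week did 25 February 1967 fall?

Saturday

From February 1, 1888 to February 1, 1967: 79 years, of which 19 contain a Feb 29 — 60×365 + 19×366 = 28854 days.
(1900 is not a leap year (divisible by 100 but not 400).)
Within February 1967: 25 − 1 = 24 days.
Total: 28878 days.
28878 mod 7 = 3, so 3 days after Wednesday is Saturday.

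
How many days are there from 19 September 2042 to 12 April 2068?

9337

From September 19, 2042 to September 19, 2067: 25 years, of which 6 contain a Feb 29 — 19×365 + 6×366 = 9131 days.
September 2067: 30 − 19 = 11 days remain.
Then October (31), November (30), December (31), January (31), February 2068 (29), March (31): 31 + 30 + 31 + 31 + 29 + 31 = 183 days.
April 1–12, 2068: 12 days.
Residual: 206 days.
Total: 9337 days.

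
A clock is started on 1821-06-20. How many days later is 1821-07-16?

June 1821: 30 − 20 = 10 days remain.
July 1–16, 1821: 16 days.
Total: 10 + 16 = 26 days.

26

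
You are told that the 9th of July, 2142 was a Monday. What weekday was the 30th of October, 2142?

Tuesday

July 2142: 31 − 9 = 22 days remain.
Then August (31), September (30): 31 + 30 = 61 days.
October 1–30, 2142: 30 days.
Total: 22 + 61 + 30 = 113 days.
113 mod 7 = 1, so 1 day after Monday is Tuesday.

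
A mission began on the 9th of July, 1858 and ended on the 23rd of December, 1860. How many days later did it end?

898

Day-of-year of July 9, 1858: 190.
Day-of-year of December 23, 1860: 358.
1858 has 365 days, so 365 − 190 = 175 days remain in 1858.
Full years: 1859: 365. Sum = 365.
Total: 175 + 365 + 358 = 898 days.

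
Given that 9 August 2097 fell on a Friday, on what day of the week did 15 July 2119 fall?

Day-of-year of August 9, 2097: 221.
Day-of-year of July 15, 2119: 196.
2097 has 365 days, so 365 − 221 = 144 days remain in 2097.
Full years 2098–2118: 17 common + 4 leap = 17×365 + 4×366 = 7669 days.
Total: 144 + 7669 + 196 = 8009 days.
8009 mod 7 = 1, so 1 day after Friday is Saturday.

Saturday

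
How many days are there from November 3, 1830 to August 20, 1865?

12709

Day-of-year of November 3, 1830: 307.
Day-of-year of August 20, 1865: 232.
1830 has 365 days, so 365 − 307 = 58 days remain in 1830.
Full years 1831–1864: 25 common + 9 leap = 25×365 + 9×366 = 12419 days.
Total: 58 + 12419 + 232 = 12709 days.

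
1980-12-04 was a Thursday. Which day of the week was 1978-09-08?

Friday

Count forward from the earlier date (September 8, 1978) to the later (December 4, 1980):
September 8, 1978 → September 8, 1979: 365 days.
September 8, 1979 → September 8, 1980: 366 days (1980 is a leap year).
September 1980: 30 − 8 = 22 days remain.
Then October (31), November (30): 31 + 30 = 61 days.
December 1–4, 1980: 4 days.
Residual: 87 days.
Total: 818 days.
818 mod 7 = 6, so 6 days before Thursday is Friday.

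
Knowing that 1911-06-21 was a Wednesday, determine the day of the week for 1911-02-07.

Count forward from the earlier date (February 7, 1911) to the later (June 21, 1911):
February 1911: 28 − 7 = 21 days remain (1911 is not a leap year, so February has 28 days).
Then March (31), April (30), May (31): 31 + 30 + 31 = 92 days.
June 1–21, 1911: 21 days.
Total: 21 + 92 + 21 = 134 days.
134 mod 7 = 1, so 1 day before Wednesday is Tuesday.

Tuesday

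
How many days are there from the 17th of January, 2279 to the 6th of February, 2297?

6595

From January 17, 2279 to January 17, 2297: 18 years, of which 5 contain a Feb 29 — 13×365 + 5×366 = 6575 days.
January 2297: 31 − 17 = 14 days remain.
February 1–6, 2297: 6 days (2297 is not a leap year).
Residual: 20 days.
Total: 6595 days.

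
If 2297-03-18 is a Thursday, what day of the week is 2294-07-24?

Tuesday

Count forward from the earlier date (July 24, 2294) to the later (March 18, 2297):
Day-of-year of July 24, 2294: 205.
Day-of-year of March 18, 2297: 77.
2294 has 365 days, so 365 − 205 = 160 days remain in 2294.
Full years: 2295: 365; 2296: 366. Sum = 731.
Total: 160 + 731 + 77 = 968 days.
968 mod 7 = 2, so 2 days before Thursday is Tuesday.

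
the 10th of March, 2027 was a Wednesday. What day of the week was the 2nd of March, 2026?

Monday

Count forward from the earlier date (March 2, 2026) to the later (March 10, 2027):
Day-of-year of March 2, 2026: 61.
Day-of-year of March 10, 2027: 69.
2026 has 365 days, so 365 − 61 = 304 days remain in 2026.
Total: 304 + 69 = 373 days.
373 mod 7 = 2, so 2 days before Wednesday is Monday.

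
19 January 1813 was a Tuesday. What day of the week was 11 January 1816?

January 19, 1813 → January 19, 1814: 365 days.
January 19, 1814 → January 19, 1815: 365 days.
January 1815: 31 − 19 = 12 days remain.
Then 11 full months totalling 334 days.
January 1–11, 1816: 11 days.
Residual: 357 days.
Total: 1087 days.
1087 mod 7 = 2, so 2 days after Tuesday is Thursday.

Thursday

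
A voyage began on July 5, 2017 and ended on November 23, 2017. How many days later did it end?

July 2017: 31 − 5 = 26 days remain.
Then August (31), September (30), October (31): 31 + 30 + 31 = 92 days.
November 1–23, 2017: 23 days.
Total: 26 + 92 + 23 = 141 days.

141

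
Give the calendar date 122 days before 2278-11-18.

2278-07-19

Count 122 days before November 18, 2278:
July 2278: 31 − 19 = 12 days remain.
Then August (31), September (30), October (31): 31 + 30 + 31 = 92 days.
November 1–18, 2278: 18 days.
Total: 12 + 92 + 18 = 122 days.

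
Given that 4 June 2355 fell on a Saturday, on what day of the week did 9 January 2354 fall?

Saturday

Count forward from the earlier date (January 9, 2354) to the later (June 4, 2355):
Day-of-year of January 9, 2354: 9.
Day-of-year of June 4, 2355: 155.
2354 has 365 days, so 365 − 9 = 356 days remain in 2354.
Total: 356 + 155 = 511 days.
511 is a multiple of 7, so 9 January 2354 falls on the same weekday: Saturday.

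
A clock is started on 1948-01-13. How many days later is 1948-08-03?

203

January 1948: 31 − 13 = 18 days remain.
Then February 1948 (29), March (31), April (30), May (31), June (30), July (31): 29 + 31 + 30 + 31 + 30 + 31 = 182 days.
August 1–3, 1948: 3 days.
Total: 18 + 182 + 3 = 203 days.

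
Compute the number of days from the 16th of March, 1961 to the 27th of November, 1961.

March 1961: 31 − 16 = 15 days remain.
Then April (30), May (31), June (30), July (31), August (31), September (30), October (31): 30 + 31 + 30 + 31 + 31 + 30 + 31 = 214 days.
November 1–27, 1961: 27 days.
Total: 15 + 214 + 27 = 256 days.

256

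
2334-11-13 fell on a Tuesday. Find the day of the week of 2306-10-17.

Wednesday

Count forward from the earlier date (October 17, 2306) to the later (November 13, 2334):
From October 17, 2306 to October 17, 2334: 28 years, of which 7 contain a Feb 29 — 21×365 + 7×366 = 10227 days.
October 2334: 31 − 17 = 14 days remain.
November 1–13, 2334: 13 days.
Residual: 27 days.
Total: 10254 days.
10254 mod 7 = 6, so 6 days before Tuesday is Wednesday.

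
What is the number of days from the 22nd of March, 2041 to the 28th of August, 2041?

March 2041: 31 − 22 = 9 days remain.
Then April (30), May (31), June (30), July (31): 30 + 31 + 30 + 31 = 122 days.
August 1–28, 2041: 28 days.
Total: 9 + 122 + 28 = 159 days.

159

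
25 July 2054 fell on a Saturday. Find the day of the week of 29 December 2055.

Wednesday

July 2054: 31 − 25 = 6 days remain.
Then 16 full months totalling 487 days.
December 1–29, 2055: 29 days.
Total: 6 + 487 + 29 = 522 days.
522 mod 7 = 4, so 4 days after Saturday is Wednesday.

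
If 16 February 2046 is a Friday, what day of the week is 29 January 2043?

Thursday

Count forward from the earlier date (January 29, 2043) to the later (February 16, 2046):
Day-of-year of January 29, 2043: 29.
Day-of-year of February 16, 2046: 47.
2043 has 365 days, so 365 − 29 = 336 days remain in 2043.
Full years: 2044: 366; 2045: 365. Sum = 731.
Total: 336 + 731 + 47 = 1114 days.
1114 mod 7 = 1, so 1 day before Friday is Thursday.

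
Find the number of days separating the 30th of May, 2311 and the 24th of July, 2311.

May 2311: 31 − 30 = 1 day remains.
Then June (30): 30 days.
July 1–24, 2311: 24 days.
Total: 1 + 30 + 24 = 55 days.

55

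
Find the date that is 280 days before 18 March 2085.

11 June 2084

Count 280 days before March 18, 2085:
June 2084: 30 − 11 = 19 days remain.
Then July (31), August (31), September (30), October (31), November (30), December (31), January (31), February 2085 (28): 31 + 31 + 30 + 31 + 30 + 31 + 31 + 28 = 243 days.
March 1–18, 2085: 18 days.
Total: 19 + 243 + 18 = 280 days.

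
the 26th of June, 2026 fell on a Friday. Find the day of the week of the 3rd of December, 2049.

Friday

From June 26, 2026 to June 26, 2049: 23 years, of which 6 contain a Feb 29 — 17×365 + 6×366 = 8401 days.
June 2049: 30 − 26 = 4 days remain.
Then July (31), August (31), September (30), October (31), November (30): 31 + 31 + 30 + 31 + 30 = 153 days.
December 1–3, 2049: 3 days.
Residual: 160 days.
Total: 8561 days.
8561 is a multiple of 7, so the 3rd of December, 2049 falls on the same weekday: Friday.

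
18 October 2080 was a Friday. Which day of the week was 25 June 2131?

Day-of-year of October 18, 2080: 292.
Day-of-year of June 25, 2131: 176.
2080 has 366 days, so 366 − 292 = 74 days remain in 2080.
Full years 2081–2130: 39 common + 11 leap = 39×365 + 11×366 = 18261 days.
Total: 74 + 18261 + 176 = 18511 days.
18511 mod 7 = 3, so 3 days after Friday is Monday.

Monday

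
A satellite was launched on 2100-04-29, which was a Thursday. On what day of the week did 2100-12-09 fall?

Thursday

April 2100: 30 − 29 = 1 day remains.
Then May (31), June (30), July (31), August (31), September (30), October (31), November (30): 31 + 30 + 31 + 31 + 30 + 31 + 30 = 214 days.
December 1–9, 2100: 9 days.
Total: 1 + 214 + 9 = 224 days.
224 is a multiple of 7, so 2100-12-09 falls on the same weekday: Thursday.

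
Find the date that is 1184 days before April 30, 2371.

February 1, 2368

Count 1184 days before April 30, 2371:
February 1, 2368 → February 1, 2369: 366 days (2368 is a leap year).
February 1, 2369 → February 1, 2370: 365 days.
February 1, 2370 → February 1, 2371: 365 days.
February 2371: 28 − 1 = 27 days remain (2371 is not a leap year, so February has 28 days).
Then March (31): 31 days.
April 1–30, 2371: 30 days.
Residual: 88 days.
Total: 1184 days.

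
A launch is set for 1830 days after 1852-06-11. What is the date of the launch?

1857-06-15

Count 1830 days after June 11, 1852:
Day-of-year of June 11, 1852: 163.
Day-of-year of June 15, 1857: 166.
1852 has 366 days, so 366 − 163 = 203 days remain in 1852.
Full years: 1853: 365; 1854: 365; 1855: 365; 1856: 366. Sum = 1461.
Total: 203 + 1461 + 166 = 1830 days.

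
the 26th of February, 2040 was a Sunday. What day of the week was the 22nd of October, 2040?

February 2040: 29 − 26 = 3 days remain (2040 is a leap year, so February has 29 days).
Then March (31), April (30), May (31), June (30), July (31), August (31), September (30): 31 + 30 + 31 + 30 + 31 + 31 + 30 = 214 days.
October 1–22, 2040: 22 days.
Total: 3 + 214 + 22 = 239 days.
239 mod 7 = 1, so 1 day after Sunday is Monday.

Monday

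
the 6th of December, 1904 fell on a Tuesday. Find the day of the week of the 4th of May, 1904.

Wednesday

Count forward from the earlier date (May 4, 1904) to the later (December 6, 1904):
May 1904: 31 − 4 = 27 days remain.
Then June (30), July (31), August (31), September (30), October (31), November (30): 30 + 31 + 31 + 30 + 31 + 30 = 183 days.
December 1–6, 1904: 6 days.
Total: 27 + 183 + 6 = 216 days.
216 mod 7 = 6, so 6 days before Tuesday is Wednesday.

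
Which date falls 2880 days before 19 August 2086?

30 September 2078

Count 2880 days before August 19, 2086:
From September 30, 2078 to September 30, 2085: 7 years, of which 2 contain a Feb 29 — 5×365 + 2×366 = 2557 days.
September 2085: 30 − 30 = 0 days remain.
Then 10 full months totalling 304 days.
August 1–19, 2086: 19 days.
Residual: 323 days.
Total: 2880 days.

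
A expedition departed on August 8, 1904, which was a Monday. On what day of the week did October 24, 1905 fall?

Tuesday

August 1904: 31 − 8 = 23 days remain.
Then 13 full months totalling 395 days.
October 1–24, 1905: 24 days.
Total: 23 + 395 + 24 = 442 days.
442 mod 7 = 1, so 1 day after Monday is Tuesday.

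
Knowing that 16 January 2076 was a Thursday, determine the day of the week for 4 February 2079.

Saturday

January 16, 2076 → January 16, 2077: 366 days (2076 is a leap year).
January 16, 2077 → January 16, 2078: 365 days.
January 16, 2078 → January 16, 2079: 365 days.
January 2079: 31 − 16 = 15 days remain.
February 1–4, 2079: 4 days (2079 is not a leap year).
Residual: 19 days.
Total: 1115 days.
1115 mod 7 = 2, so 2 days after Thursday is Saturday.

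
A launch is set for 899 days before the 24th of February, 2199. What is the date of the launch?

the 8th of September, 2196

Count 899 days before February 24, 2199:
Day-of-year of September 8, 2196: 252.
Day-of-year of February 24, 2199: 55.
2196 has 366 days, so 366 − 252 = 114 days remain in 2196.
Full years: 2197: 365; 2198: 365. Sum = 730.
Total: 114 + 730 + 55 = 899 days.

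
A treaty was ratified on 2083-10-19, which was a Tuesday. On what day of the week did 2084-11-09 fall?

Day-of-year of October 19, 2083: 292.
Day-of-year of November 9, 2084: 314.
2083 has 365 days, so 365 − 292 = 73 days remain in 2083.
Total: 73 + 314 = 387 days.
387 mod 7 = 2, so 2 days after Tuesday is Thursday.

Thursday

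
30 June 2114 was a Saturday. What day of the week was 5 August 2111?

Count forward from the earlier date (August 5, 2111) to the later (June 30, 2114):
August 5, 2111 → August 5, 2112: 366 days (2112 is a leap year).
August 5, 2112 → August 5, 2113: 365 days.
August 2113: 31 − 5 = 26 days remain.
Then 9 full months totalling 273 days.
June 1–30, 2114: 30 days.
Residual: 329 days.
Total: 1060 days.
1060 mod 7 = 3, so 3 days before Saturday is Wednesday.

Wednesday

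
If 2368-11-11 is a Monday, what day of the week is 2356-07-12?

Count forward from the earlier date (July 12, 2356) to the later (November 11, 2368):
From July 12, 2356 to July 12, 2368: 12 years, of which 3 contain a Feb 29 — 9×365 + 3×366 = 4383 days.
July 2368: 31 − 12 = 19 days remain.
Then August (31), September (30), October (31): 31 + 30 + 31 = 92 days.
November 1–11, 2368: 11 days.
Residual: 122 days.
Total: 4505 days.
4505 mod 7 = 4, so 4 days before Monday is Thursday.

Thursday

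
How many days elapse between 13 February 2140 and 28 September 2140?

228

February 2140: 29 − 13 = 16 days remain (2140 is a leap year, so February has 29 days).
Then March (31), April (30), May (31), June (30), July (31), August (31): 31 + 30 + 31 + 30 + 31 + 31 = 184 days.
September 1–28, 2140: 28 days.
Total: 16 + 184 + 28 = 228 days.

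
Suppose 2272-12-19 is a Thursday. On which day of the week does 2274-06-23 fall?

Day-of-year of December 19, 2272: 354.
Day-of-year of June 23, 2274: 174.
2272 has 366 days, so 366 − 354 = 12 days remain in 2272.
Full years: 2273: 365. Sum = 365.
Total: 12 + 365 + 174 = 551 days.
551 mod 7 = 5, so 5 days after Thursday is Tuesday.

Tuesday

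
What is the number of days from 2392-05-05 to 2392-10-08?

156

May 2392: 31 − 5 = 26 days remain.
Then June (30), July (31), August (31), September (30): 30 + 31 + 31 + 30 = 122 days.
October 1–8, 2392: 8 days.
Total: 26 + 122 + 8 = 156 days.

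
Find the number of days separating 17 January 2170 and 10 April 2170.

January 2170: 31 − 17 = 14 days remain.
Then February 2170 (28), March (31): 28 + 31 = 59 days.
April 1–10, 2170: 10 days.
Total: 14 + 59 + 10 = 83 days.

83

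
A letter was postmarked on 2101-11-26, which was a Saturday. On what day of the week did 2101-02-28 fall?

Monday

Count forward from the earlier date (February 28, 2101) to the later (November 26, 2101):
February 2101: 28 − 28 = 0 days remain (2101 is not a leap year, so February has 28 days).
Then March (31), April (30), May (31), June (30), July (31), August (31), September (30), October (31): 31 + 30 + 31 + 30 + 31 + 31 + 30 + 31 = 245 days.
November 1–26, 2101: 26 days.
Total: 0 + 245 + 26 = 271 days.
271 mod 7 = 5, so 5 days before Saturday is Monday.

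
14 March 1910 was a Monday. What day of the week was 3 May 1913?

Saturday

March 14, 1910 → March 14, 1911: 365 days.
March 14, 1911 → March 14, 1912: 366 days (1912 is a leap year).
March 14, 1912 → March 14, 1913: 365 days.
March 1913: 31 − 14 = 17 days remain.
Then April (30): 30 days.
May 1–3, 1913: 3 days.
Residual: 50 days.
Total: 1146 days.
1146 mod 7 = 5, so 5 days after Monday is Saturday.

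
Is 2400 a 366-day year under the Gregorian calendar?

Yes

2400 is a leap year (divisible by 400).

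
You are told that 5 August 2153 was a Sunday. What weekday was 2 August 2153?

Thursday

Count forward from the earlier date (August 2, 2153) to the later (August 5, 2153):
Within August 2153: 5 − 2 = 3 days.
3 mod 7 = 3, so 3 days before Sunday is Thursday.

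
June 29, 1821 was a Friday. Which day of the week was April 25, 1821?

Count forward from the earlier date (April 25, 1821) to the later (June 29, 1821):
April 1821: 30 − 25 = 5 days remain.
Then May (31): 31 days.
June 1–29, 1821: 29 days.
Total: 5 + 31 + 29 = 65 days.
65 mod 7 = 2, so 2 days before Friday is Wednesday.

Wednesday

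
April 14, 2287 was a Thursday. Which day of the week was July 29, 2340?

Monday

From April 14, 2287 to April 14, 2340: 53 years, of which 13 contain a Feb 29 — 40×365 + 13×366 = 19358 days.
(2300 is not a leap year (divisible by 100 but not 400).)
April 2340: 30 − 14 = 16 days remain.
Then May (31), June (30): 31 + 30 = 61 days.
July 1–29, 2340: 29 days.
Residual: 106 days.
Total: 19464 days.
19464 mod 7 = 4, so 4 days after Thursday is Monday.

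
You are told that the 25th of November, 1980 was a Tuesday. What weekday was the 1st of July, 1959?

Wednesday

Count forward from the earlier date (July 1, 1959) to the later (November 25, 1980):
From July 1, 1959 to July 1, 1980: 21 years, of which 6 contain a Feb 29 — 15×365 + 6×366 = 7671 days.
July 1980: 31 − 1 = 30 days remain.
Then August (31), September (30), October (31): 31 + 30 + 31 = 92 days.
November 1–25, 1980: 25 days.
Residual: 147 days.
Total: 7818 days.
7818 mod 7 = 6, so 6 days before Tuesday is Wednesday.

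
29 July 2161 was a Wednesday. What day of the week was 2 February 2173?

Day-of-year of July 29, 2161: 210.
Day-of-year of February 2, 2173: 33.
2161 has 365 days, so 365 − 210 = 155 days remain in 2161.
Full years 2162–2172: 8 common + 3 leap = 8×365 + 3×366 = 4018 days.
Total: 155 + 4018 + 33 = 4206 days.
4206 mod 7 = 6, so 6 days after Wednesday is Tuesday.

Tuesday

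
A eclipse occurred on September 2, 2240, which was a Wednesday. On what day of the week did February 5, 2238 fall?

Monday

Count forward from the earlier date (February 5, 2238) to the later (September 2, 2240):
Day-of-year of February 5, 2238: 36.
Day-of-year of September 2, 2240: 246.
2238 has 365 days, so 365 − 36 = 329 days remain in 2238.
Full years: 2239: 365. Sum = 365.
Total: 329 + 365 + 246 = 940 days.
940 mod 7 = 2, so 2 days before Wednesday is Monday.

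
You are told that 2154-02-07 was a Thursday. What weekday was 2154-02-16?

Saturday

Within February 2154: 16 − 7 = 9 days.
9 mod 7 = 2, so 2 days after Thursday is Saturday.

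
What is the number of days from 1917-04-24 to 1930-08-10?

4856

Day-of-year of April 24, 1917: 114.
Day-of-year of August 10, 1930: 222.
1917 has 365 days, so 365 − 114 = 251 days remain in 1917.
Full years 1918–1929: 9 common + 3 leap = 9×365 + 3×366 = 4383 days.
Total: 251 + 4383 + 222 = 4856 days.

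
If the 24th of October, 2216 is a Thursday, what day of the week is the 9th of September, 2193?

Count forward from the earlier date (September 9, 2193) to the later (October 24, 2216):
From September 9, 2193 to September 9, 2216: 23 years, of which 5 contain a Feb 29 — 18×365 + 5×366 = 8400 days.
(2200 is not a leap year (divisible by 100 but not 400).)
September 2216: 30 − 9 = 21 days remain.
October 1–24, 2216: 24 days.
Residual: 45 days.
Total: 8445 days.
8445 mod 7 = 3, so 3 days before Thursday is Monday.

Monday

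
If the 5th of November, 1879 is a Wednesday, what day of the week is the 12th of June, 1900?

Tuesday

Day-of-year of November 5, 1879: 309.
Day-of-year of June 12, 1900: 163.
1879 has 365 days, so 365 − 309 = 56 days remain in 1879.
Full years 1880–1899: 15 common + 5 leap = 15×365 + 5×366 = 7305 days.
Total: 56 + 7305 + 163 = 7524 days.
7524 mod 7 = 6, so 6 days after Wednesday is Tuesday.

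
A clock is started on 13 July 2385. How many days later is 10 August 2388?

1124

Day-of-year of July 13, 2385: 194.
Day-of-year of August 10, 2388: 223.
2385 has 365 days, so 365 − 194 = 171 days remain in 2385.
Full years: 2386: 365; 2387: 365. Sum = 730.
Total: 171 + 730 + 223 = 1124 days.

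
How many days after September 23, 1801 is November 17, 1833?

11743

Day-of-year of September 23, 1801: 266.
Day-of-year of November 17, 1833: 321.
1801 has 365 days, so 365 − 266 = 99 days remain in 1801.
Full years 1802–1832: 23 common + 8 leap = 23×365 + 8×366 = 11323 days.
Total: 99 + 11323 + 321 = 11743 days.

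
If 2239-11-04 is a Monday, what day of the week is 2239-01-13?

Count forward from the earlier date (January 13, 2239) to the later (November 4, 2239):
January 2239: 31 − 13 = 18 days remain.
Then 9 full months totalling 273 days.
November 1–4, 2239: 4 days.
Total: 18 + 273 + 4 = 295 days.
295 mod 7 = 1, so 1 day before Monday is Sunday.

Sunday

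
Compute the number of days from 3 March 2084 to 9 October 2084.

March 2084: 31 − 3 = 28 days remain.
Then April (30), May (31), June (30), July (31), August (31), September (30): 30 + 31 + 30 + 31 + 31 + 30 = 183 days.
October 1–9, 2084: 9 days.
Total: 28 + 183 + 9 = 220 days.

220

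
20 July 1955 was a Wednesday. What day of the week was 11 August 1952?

Count forward from the earlier date (August 11, 1952) to the later (July 20, 1955):
Day-of-year of August 11, 1952: 224.
Day-of-year of July 20, 1955: 201.
1952 has 366 days, so 366 − 224 = 142 days remain in 1952.
Full years: 1953: 365; 1954: 365. Sum = 730.
Total: 142 + 730 + 201 = 1073 days.
1073 mod 7 = 2, so 2 days before Wednesday is Monday.

Monday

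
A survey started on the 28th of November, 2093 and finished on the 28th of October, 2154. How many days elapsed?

22248

Day-of-year of November 28, 2093: 332.
Day-of-year of October 28, 2154: 301.
2093 has 365 days, so 365 − 332 = 33 days remain in 2093.
Full years 2094–2153: 46 common + 14 leap = 46×365 + 14×366 = 21914 days.
Total: 33 + 21914 + 301 = 22248 days.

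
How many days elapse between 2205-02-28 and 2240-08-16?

Day-of-year of February 28, 2205: 59.
Day-of-year of August 16, 2240: 229.
2205 has 365 days, so 365 − 59 = 306 days remain in 2205.
Full years 2206–2239: 26 common + 8 leap = 26×365 + 8×366 = 12418 days.
Total: 306 + 12418 + 229 = 12953 days.

12953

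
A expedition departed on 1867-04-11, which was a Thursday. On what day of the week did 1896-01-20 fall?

From April 11, 1867 to April 11, 1895: 28 years, of which 7 contain a Feb 29 — 21×365 + 7×366 = 10227 days.
April 1895: 30 − 11 = 19 days remain.
Then May (31), June (30), July (31), August (31), September (30), October (31), November (30), December (31): 31 + 30 + 31 + 31 + 30 + 31 + 30 + 31 = 245 days.
January 1–20, 1896: 20 days.
Residual: 284 days.
Total: 10511 days.
10511 mod 7 = 4, so 4 days after Thursday is Monday.

Monday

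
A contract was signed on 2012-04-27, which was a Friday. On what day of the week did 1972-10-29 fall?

Sunday

Count forward from the earlier date (October 29, 1972) to the later (April 27, 2012):
From October 29, 1972 to October 29, 2011: 39 years, of which 9 contain a Feb 29 — 30×365 + 9×366 = 14244 days.
(2000 is a leap year (divisible by 400).)
October 2011: 31 − 29 = 2 days remain.
Then November (30), December (31), January (31), February 2012 (29), March (31): 30 + 31 + 31 + 29 + 31 = 152 days.
April 1–27, 2012: 27 days.
Residual: 181 days.
Total: 14425 days.
14425 mod 7 = 5, so 5 days before Friday is Sunday.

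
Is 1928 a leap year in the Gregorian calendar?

Yes

1928 is a leap year.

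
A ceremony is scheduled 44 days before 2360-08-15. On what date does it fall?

2360-07-02

Count 44 days before August 15, 2360:
July 2360: 31 − 2 = 29 days remain.
August 1–15, 2360: 15 days.
Total: 29 + 15 = 44 days.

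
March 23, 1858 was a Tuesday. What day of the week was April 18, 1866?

From March 23, 1858 to March 23, 1866: 8 years, of which 2 contain a Feb 29 — 6×365 + 2×366 = 2922 days.
March 1866: 31 − 23 = 8 days remain.
April 1–18, 1866: 18 days.
Residual: 26 days.
Total: 2948 days.
2948 mod 7 = 1, so 1 day after Tuesday is Wednesday.

Wednesday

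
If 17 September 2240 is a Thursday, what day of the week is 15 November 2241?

September 2240: 30 − 17 = 13 days remain.
Then 13 full months totalling 396 days.
November 1–15, 2241: 15 days.
Total: 13 + 396 + 15 = 424 days.
424 mod 7 = 4, so 4 days after Thursday is Monday.

Monday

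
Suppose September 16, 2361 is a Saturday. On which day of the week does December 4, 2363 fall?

Wednesday

September 16, 2361 → September 16, 2362: 365 days.
September 16, 2362 → September 16, 2363: 365 days.
September 2363: 30 − 16 = 14 days remain.
Then October (31), November (30): 31 + 30 = 61 days.
December 1–4, 2363: 4 days.
Residual: 79 days.
Total: 809 days.
809 mod 7 = 4, so 4 days after Saturday is Wednesday.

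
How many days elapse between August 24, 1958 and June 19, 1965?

2491

August 24, 1958 → August 24, 1959: 365 days.
August 24, 1959 → August 24, 1960: 366 days (1960 is a leap year).
August 24, 1960 → August 24, 1961: 365 days.
August 24, 1961 → August 24, 1962: 365 days.
August 24, 1962 → August 24, 1963: 365 days.
August 24, 1963 → August 24, 1964: 366 days (1964 is a leap year).
August 1964: 31 − 24 = 7 days remain.
Then 9 full months totalling 273 days.
June 1–19, 1965: 19 days.
Residual: 299 days.
Total: 2491 days.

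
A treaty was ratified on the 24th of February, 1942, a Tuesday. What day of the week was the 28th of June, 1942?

February 1942: 28 − 24 = 4 days remain (1942 is not a leap year, so February has 28 days).
Then March (31), April (30), May (31): 31 + 30 + 31 = 92 days.
June 1–28, 1942: 28 days.
Total: 4 + 92 + 28 = 124 days.
124 mod 7 = 5, so 5 days after Tuesday is Sunday.

Sunday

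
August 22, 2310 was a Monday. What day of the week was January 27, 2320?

Tuesday

From August 22, 2310 to August 22, 2319: 9 years, of which 2 contain a Feb 29 — 7×365 + 2×366 = 3287 days.
August 2319: 31 − 22 = 9 days remain.
Then September (30), October (31), November (30), December (31): 30 + 31 + 30 + 31 = 122 days.
January 1–27, 2320: 27 days.
Residual: 158 days.
Total: 3445 days.
3445 mod 7 = 1, so 1 day after Monday is Tuesday.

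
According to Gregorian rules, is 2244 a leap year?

Yes

2244 is a leap year.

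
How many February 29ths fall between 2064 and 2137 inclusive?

18

Years divisible by 4: 2064, 2068, …, 2136 — 19 in all.
Of these, 2100 is divisible by 100 but not 400, so not leap.
Leap years: 19 − 1 = 18.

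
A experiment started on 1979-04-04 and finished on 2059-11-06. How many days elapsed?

29436

From April 4, 1979 to April 4, 2059: 80 years, of which 20 contain a Feb 29 — 60×365 + 20×366 = 29220 days.
(2000 is a leap year (divisible by 400).)
April 2059: 30 − 4 = 26 days remain.
Then May (31), June (30), July (31), August (31), September (30), October (31): 31 + 30 + 31 + 31 + 30 + 31 = 184 days.
November 1–6, 2059: 6 days.
Residual: 216 days.
Total: 29436 days.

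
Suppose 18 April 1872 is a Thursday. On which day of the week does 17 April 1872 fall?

Wednesday

Count forward from the earlier date (April 17, 1872) to the later (April 18, 1872):
Within April 1872: 18 − 17 = 1 day.
1 mod 7 = 1, so 1 day before Thursday is Wednesday.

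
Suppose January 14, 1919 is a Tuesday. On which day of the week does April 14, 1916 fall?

Count forward from the earlier date (April 14, 1916) to the later (January 14, 1919):
Day-of-year of April 14, 1916: 105.
Day-of-year of January 14, 1919: 14.
1916 has 366 days, so 366 − 105 = 261 days remain in 1916.
Full years: 1917: 365; 1918: 365. Sum = 730.
Total: 261 + 730 + 14 = 1005 days.
1005 mod 7 = 4, so 4 days before Tuesday is Friday.

Friday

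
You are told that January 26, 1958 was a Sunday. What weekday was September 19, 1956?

Count forward from the earlier date (September 19, 1956) to the later (January 26, 1958):
Day-of-year of September 19, 1956: 263.
Day-of-year of January 26, 1958: 26.
1956 has 366 days, so 366 − 263 = 103 days remain in 1956.
Full years: 1957: 365. Sum = 365.
Total: 103 + 365 + 26 = 494 days.
494 mod 7 = 4, so 4 days before Sunday is Wednesday.

Wednesday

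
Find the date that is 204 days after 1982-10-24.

1983-05-16

Count 204 days after October 24, 1982:
Day-of-year of October 24, 1982: 297.
Day-of-year of May 16, 1983: 136.
1982 has 365 days, so 365 − 297 = 68 days remain in 1982.
Total: 68 + 136 = 204 days.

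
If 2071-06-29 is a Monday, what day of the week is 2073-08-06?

Day-of-year of June 29, 2071: 180.
Day-of-year of August 6, 2073: 218.
2071 has 365 days, so 365 − 180 = 185 days remain in 2071.
Full years: 2072: 366. Sum = 366.
Total: 185 + 366 + 218 = 769 days.
769 mod 7 = 6, so 6 days after Monday is Sunday.

Sunday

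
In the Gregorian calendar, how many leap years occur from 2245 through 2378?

32

Years divisible by 4: 2248, 2252, …, 2376 — 33 in all.
Of these, 2300 is divisible by 100 but not 400, so not leap.
Leap years: 33 − 1 = 32.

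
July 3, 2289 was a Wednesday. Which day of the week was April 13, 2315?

Day-of-year of July 3, 2289: 184.
Day-of-year of April 13, 2315: 103.
2289 has 365 days, so 365 − 184 = 181 days remain in 2289.
Full years 2290–2314: 20 common + 5 leap = 20×365 + 5×366 = 9130 days.
Total: 181 + 9130 + 103 = 9414 days.
9414 mod 7 = 6, so 6 days after Wednesday is Tuesday.

Tuesday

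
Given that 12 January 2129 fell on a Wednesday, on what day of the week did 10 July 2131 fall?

Day-of-year of January 12, 2129: 12.
Day-of-year of July 10, 2131: 191.
2129 has 365 days, so 365 − 12 = 353 days remain in 2129.
Full years: 2130: 365. Sum = 365.
Total: 353 + 365 + 191 = 909 days.
909 mod 7 = 6, so 6 days after Wednesday is Tuesday.

Tuesday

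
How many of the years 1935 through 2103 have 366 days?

Years divisible by 4: 1936, 1940, …, 2100 — 42 in all.
Of these, 2100 is divisible by 100 but not 400, so not leap.
2000 is divisible by 400, so still leap.
Leap years: 42 − 1 = 41.

41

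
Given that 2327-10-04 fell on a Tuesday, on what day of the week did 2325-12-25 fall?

Count forward from the earlier date (December 25, 2325) to the later (October 4, 2327):
Day-of-year of December 25, 2325: 359.
Day-of-year of October 4, 2327: 277.
2325 has 365 days, so 365 − 359 = 6 days remain in 2325.
Full years: 2326: 365. Sum = 365.
Total: 6 + 365 + 277 = 648 days.
648 mod 7 = 4, so 4 days before Tuesday is Friday.

Friday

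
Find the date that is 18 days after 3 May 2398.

21 May 2398

Count 18 days after May 3, 2398:
Within May 2398: 21 − 3 = 18 days.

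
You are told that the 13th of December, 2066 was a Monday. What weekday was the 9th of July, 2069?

December 13, 2066 → December 13, 2067: 365 days.
December 13, 2067 → December 13, 2068: 366 days (2068 is a leap year).
December 2068: 31 − 13 = 18 days remain.
Then January (31), February 2069 (28), March (31), April (30), May (31), June (30): 31 + 28 + 31 + 30 + 31 + 30 = 181 days.
July 1–9, 2069: 9 days.
Residual: 208 days.
Total: 939 days.
939 mod 7 = 1, so 1 day after Monday is Tuesday.

Tuesday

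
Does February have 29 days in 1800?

1800 is not a leap year (divisible by 100 but not 400).

No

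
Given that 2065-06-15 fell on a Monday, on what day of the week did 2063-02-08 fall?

Count forward from the earlier date (February 8, 2063) to the later (June 15, 2065):
Day-of-year of February 8, 2063: 39.
Day-of-year of June 15, 2065: 166.
2063 has 365 days, so 365 − 39 = 326 days remain in 2063.
Full years: 2064: 366. Sum = 366.
Total: 326 + 366 + 166 = 858 days.
858 mod 7 = 4, so 4 days before Monday is Thursday.

Thursday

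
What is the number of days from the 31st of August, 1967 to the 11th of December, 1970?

August 31, 1967 → August 31, 1968: 366 days (1968 is a leap year).
August 31, 1968 → August 31, 1969: 365 days.
August 31, 1969 → August 31, 1970: 365 days.
August 1970: 31 − 31 = 0 days remain.
Then September (30), October (31), November (30): 30 + 31 + 30 = 91 days.
December 1–11, 1970: 11 days.
Residual: 102 days.
Total: 1198 days.

1198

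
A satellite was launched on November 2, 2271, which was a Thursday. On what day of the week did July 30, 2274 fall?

Thursday

Day-of-year of November 2, 2271: 306.
Day-of-year of July 30, 2274: 211.
2271 has 365 days, so 365 − 306 = 59 days remain in 2271.
Full years: 2272: 366; 2273: 365. Sum = 731.
Total: 59 + 731 + 211 = 1001 days.
1001 is a multiple of 7, so July 30, 2274 falls on the same weekday: Thursday.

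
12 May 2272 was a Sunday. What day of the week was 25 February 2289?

Day-of-year of May 12, 2272: 133.
Day-of-year of February 25, 2289: 56.
2272 has 366 days, so 366 − 133 = 233 days remain in 2272.
Full years 2273–2288: 12 common + 4 leap = 12×365 + 4×366 = 5844 days.
Total: 233 + 5844 + 56 = 6133 days.
6133 mod 7 = 1, so 1 day after Sunday is Monday.

Monday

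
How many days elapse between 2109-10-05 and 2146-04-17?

13343

Day-of-year of October 5, 2109: 278.
Day-of-year of April 17, 2146: 107.
2109 has 365 days, so 365 − 278 = 87 days remain in 2109.
Full years 2110–2145: 27 common + 9 leap = 27×365 + 9×366 = 13149 days.
Total: 87 + 13149 + 107 = 13343 days.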